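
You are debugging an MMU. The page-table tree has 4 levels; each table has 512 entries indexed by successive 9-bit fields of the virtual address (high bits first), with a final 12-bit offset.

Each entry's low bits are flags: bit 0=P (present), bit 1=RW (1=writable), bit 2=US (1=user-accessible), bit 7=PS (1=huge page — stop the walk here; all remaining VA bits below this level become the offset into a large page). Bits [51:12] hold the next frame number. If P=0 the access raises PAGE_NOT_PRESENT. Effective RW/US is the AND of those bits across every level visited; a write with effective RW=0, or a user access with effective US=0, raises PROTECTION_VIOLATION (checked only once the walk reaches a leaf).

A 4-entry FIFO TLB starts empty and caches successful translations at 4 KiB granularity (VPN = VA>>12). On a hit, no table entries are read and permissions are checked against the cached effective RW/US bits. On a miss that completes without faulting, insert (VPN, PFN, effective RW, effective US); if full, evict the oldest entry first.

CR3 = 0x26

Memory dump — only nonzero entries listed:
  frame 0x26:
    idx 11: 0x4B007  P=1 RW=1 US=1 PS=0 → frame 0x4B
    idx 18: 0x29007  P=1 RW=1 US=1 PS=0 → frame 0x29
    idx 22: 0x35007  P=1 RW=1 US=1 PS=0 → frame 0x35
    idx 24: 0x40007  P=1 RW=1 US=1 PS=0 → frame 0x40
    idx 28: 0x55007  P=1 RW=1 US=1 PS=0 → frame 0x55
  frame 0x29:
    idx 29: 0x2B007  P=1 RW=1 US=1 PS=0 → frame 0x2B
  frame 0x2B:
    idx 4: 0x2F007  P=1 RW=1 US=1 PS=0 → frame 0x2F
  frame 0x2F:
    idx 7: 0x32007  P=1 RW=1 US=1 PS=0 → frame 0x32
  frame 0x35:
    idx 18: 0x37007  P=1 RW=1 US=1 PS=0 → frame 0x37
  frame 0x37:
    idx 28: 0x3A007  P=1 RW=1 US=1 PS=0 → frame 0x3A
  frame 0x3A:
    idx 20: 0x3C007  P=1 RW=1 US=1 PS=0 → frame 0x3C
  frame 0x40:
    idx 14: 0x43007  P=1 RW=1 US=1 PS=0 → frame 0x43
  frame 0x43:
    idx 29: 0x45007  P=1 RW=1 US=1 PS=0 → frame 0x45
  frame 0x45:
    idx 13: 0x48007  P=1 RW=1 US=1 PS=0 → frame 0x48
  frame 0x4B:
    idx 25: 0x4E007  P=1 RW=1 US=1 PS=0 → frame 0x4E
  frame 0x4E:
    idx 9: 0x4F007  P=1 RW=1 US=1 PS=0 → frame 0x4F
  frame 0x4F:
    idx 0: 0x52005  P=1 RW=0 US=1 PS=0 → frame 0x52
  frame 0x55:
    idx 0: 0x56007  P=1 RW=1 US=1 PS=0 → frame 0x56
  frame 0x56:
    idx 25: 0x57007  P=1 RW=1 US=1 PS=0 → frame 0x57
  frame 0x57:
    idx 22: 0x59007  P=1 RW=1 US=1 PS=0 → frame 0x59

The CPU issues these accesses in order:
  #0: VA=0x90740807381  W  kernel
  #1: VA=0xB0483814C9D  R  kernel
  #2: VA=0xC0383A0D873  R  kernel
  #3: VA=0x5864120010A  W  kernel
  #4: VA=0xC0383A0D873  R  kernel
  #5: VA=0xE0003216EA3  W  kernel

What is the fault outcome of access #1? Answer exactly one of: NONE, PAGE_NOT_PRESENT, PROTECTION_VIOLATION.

Trace:
#0 VA=0x90740807381 (w,kernel):
  L0: frame=0x26 idx=18 entry=0x29007 [P=1 RW=1 US=1 PS=0]
  L1: frame=0x29 idx=29 entry=0x2B007 [P=1 RW=1 US=1 PS=0]
  L2: frame=0x2B idx=4 entry=0x2F007 [P=1 RW=1 US=1 PS=0]
  L3: frame=0x2F idx=7 entry=0x32007 [P=1 RW=1 US=1 PS=0]
  ✓ 0x32381  — 4 lookups
#1 VA=0xB0483814C9D (r,kernel):
  L0: frame=0x26 idx=22 entry=0x35007 [P=1 RW=1 US=1 PS=0]
  L1: frame=0x35 idx=18 entry=0x37007 [P=1 RW=1 US=1 PS=0]
  L2: frame=0x37 idx=28 entry=0x3A007 [P=1 RW=1 US=1 PS=0]
  L3: frame=0x3A idx=20 entry=0x3C007 [P=1 RW=1 US=1 PS=0]
  ✓ 0x3CC9D  — 4 lookups
#2 VA=0xC0383A0D873 (r,kernel):
  L0: frame=0x26 idx=24 entry=0x40007 [P=1 RW=1 US=1 PS=0]
  L1: frame=0x40 idx=14 entry=0x43007 [P=1 RW=1 US=1 PS=0]
  L2: frame=0x43 idx=29 entry=0x45007 [P=1 RW=1 US=1 PS=0]
  L3: frame=0x45 idx=13 entry=0x48007 [P=1 RW=1 US=1 PS=0]
  ✓ 0x48873  — 4 lookups
#3 VA=0x5864120010A (w,kernel):
  L0: frame=0x26 idx=11 entry=0x4B007 [P=1 RW=1 US=1 PS=0]
  L1: frame=0x4B idx=25 entry=0x4E007 [P=1 RW=1 US=1 PS=0]
  L2: frame=0x4E idx=9 entry=0x4F007 [P=1 RW=1 US=1 PS=0]
  L3: frame=0x4F idx=0 entry=0x52005 [P=1 RW=0 US=1 PS=0]
  ⇒ fault: PROTECTION_VIOLATION  — 4 lookups
#4 VA=0xC0383A0D873 (r,kernel):
  TLB hit vpn=0xC0383A0D → PA=0x48873
#5 VA=0xE0003216EA3 (w,kernel):
  L0: frame=0x26 idx=28 entry=0x55007 [P=1 RW=1 US=1 PS=0]
  L1: frame=0x55 idx=0 entry=0x56007 [P=1 RW=1 US=1 PS=0]
  L2: frame=0x56 idx=25 entry=0x57007 [P=1 RW=1 US=1 PS=0]
  L3: frame=0x57 idx=22 entry=0x59007 [P=1 RW=1 US=1 PS=0]
  ✓ 0x59EA3  — 4 lookups

Access #1 fault: NONE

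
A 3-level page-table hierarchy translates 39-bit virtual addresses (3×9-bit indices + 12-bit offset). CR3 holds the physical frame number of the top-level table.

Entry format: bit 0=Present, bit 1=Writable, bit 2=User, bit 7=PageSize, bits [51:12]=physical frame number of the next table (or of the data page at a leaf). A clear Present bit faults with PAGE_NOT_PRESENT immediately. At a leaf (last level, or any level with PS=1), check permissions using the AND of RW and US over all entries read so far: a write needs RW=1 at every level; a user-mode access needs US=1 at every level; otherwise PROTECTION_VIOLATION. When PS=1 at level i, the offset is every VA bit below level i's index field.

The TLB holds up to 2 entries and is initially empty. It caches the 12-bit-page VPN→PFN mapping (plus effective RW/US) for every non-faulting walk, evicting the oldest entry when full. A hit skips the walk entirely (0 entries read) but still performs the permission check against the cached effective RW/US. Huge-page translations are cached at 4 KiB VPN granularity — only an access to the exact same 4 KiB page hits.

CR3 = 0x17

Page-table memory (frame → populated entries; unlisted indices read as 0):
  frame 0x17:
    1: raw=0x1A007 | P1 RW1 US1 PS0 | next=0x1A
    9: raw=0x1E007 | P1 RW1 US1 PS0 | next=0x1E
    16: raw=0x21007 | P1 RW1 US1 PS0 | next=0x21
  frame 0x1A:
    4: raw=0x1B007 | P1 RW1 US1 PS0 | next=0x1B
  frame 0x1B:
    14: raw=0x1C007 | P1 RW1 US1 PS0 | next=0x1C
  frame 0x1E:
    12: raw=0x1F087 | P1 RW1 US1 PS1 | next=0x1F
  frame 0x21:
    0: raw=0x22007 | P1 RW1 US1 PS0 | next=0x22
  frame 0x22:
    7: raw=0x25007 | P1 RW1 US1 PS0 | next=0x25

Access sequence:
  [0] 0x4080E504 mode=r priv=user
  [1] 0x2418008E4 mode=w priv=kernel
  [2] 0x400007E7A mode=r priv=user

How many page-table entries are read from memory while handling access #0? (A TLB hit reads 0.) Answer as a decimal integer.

Trace:
#0 VA=0x4080E504 (r,user):
  L0 @0x17[1] → 0x1A007  P=1,RW=1,US=1,PS=0
  L1 @0x1A[4] → 0x1B007  P=1,RW=1,US=1,PS=0
  L2 @0x1B[14] → 0x1C007  P=1,RW=1,US=1,PS=0
  → PA=0x1C504  (3 entries read)
#1 VA=0x2418008E4 (w,kernel):
  L0 @0x17[9] → 0x1E007  P=1,RW=1,US=1,PS=0
  L1 @0x1E[12] → 0x1F087  P=1,RW=1,US=1,PS=1
  → PA=0x1F8E4 (huge @L1)  (2 entries read)
#2 VA=0x400007E7A (r,user):
  L0 @0x17[16] → 0x21007  P=1,RW=1,US=1,PS=0
  L1 @0x21[0] → 0x22007  P=1,RW=1,US=1,PS=0
  L2 @0x22[7] → 0x25007  P=1,RW=1,US=1,PS=0
  → PA=0x25E7A  (3 entries read)

Entries read for #0: 3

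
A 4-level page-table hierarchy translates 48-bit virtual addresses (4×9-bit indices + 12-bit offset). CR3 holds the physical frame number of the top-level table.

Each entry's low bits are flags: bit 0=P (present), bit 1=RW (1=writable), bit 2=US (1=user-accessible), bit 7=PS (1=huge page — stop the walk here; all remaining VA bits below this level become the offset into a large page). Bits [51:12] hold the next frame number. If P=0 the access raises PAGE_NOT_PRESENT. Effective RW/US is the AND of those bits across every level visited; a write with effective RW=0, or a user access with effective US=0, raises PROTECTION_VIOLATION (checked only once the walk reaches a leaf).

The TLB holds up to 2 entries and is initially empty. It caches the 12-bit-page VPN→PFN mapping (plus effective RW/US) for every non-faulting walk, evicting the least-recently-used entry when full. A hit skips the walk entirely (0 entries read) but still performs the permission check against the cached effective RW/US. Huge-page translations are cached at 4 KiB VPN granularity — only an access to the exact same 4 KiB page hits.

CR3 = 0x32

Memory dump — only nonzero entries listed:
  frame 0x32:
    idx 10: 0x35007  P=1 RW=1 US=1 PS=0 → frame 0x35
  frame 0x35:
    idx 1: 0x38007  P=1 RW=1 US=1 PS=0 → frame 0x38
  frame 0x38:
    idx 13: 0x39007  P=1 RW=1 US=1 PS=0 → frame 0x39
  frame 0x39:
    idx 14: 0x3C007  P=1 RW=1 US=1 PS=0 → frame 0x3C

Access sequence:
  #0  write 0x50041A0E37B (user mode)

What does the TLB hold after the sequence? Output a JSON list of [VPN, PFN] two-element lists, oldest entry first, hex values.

Trace:
#0 VA=0x50041A0E37B (w,user):
  lvl0: tbl 0x32, slot 10 ⇒ 0x35007 (P1/RW1/US1/PS0)
  lvl1: tbl 0x35, slot 1 ⇒ 0x38007 (P1/RW1/US1/PS0)
  lvl2: tbl 0x38, slot 13 ⇒ 0x39007 (P1/RW1/US1/PS0)
  lvl3: tbl 0x39, slot 14 ⇒ 0x3C007 (P1/RW1/US1/PS0)
  ⇒ phys 0x3C37B  [4 reads]

TLB: [["0x50041A0E", "0x3C"]]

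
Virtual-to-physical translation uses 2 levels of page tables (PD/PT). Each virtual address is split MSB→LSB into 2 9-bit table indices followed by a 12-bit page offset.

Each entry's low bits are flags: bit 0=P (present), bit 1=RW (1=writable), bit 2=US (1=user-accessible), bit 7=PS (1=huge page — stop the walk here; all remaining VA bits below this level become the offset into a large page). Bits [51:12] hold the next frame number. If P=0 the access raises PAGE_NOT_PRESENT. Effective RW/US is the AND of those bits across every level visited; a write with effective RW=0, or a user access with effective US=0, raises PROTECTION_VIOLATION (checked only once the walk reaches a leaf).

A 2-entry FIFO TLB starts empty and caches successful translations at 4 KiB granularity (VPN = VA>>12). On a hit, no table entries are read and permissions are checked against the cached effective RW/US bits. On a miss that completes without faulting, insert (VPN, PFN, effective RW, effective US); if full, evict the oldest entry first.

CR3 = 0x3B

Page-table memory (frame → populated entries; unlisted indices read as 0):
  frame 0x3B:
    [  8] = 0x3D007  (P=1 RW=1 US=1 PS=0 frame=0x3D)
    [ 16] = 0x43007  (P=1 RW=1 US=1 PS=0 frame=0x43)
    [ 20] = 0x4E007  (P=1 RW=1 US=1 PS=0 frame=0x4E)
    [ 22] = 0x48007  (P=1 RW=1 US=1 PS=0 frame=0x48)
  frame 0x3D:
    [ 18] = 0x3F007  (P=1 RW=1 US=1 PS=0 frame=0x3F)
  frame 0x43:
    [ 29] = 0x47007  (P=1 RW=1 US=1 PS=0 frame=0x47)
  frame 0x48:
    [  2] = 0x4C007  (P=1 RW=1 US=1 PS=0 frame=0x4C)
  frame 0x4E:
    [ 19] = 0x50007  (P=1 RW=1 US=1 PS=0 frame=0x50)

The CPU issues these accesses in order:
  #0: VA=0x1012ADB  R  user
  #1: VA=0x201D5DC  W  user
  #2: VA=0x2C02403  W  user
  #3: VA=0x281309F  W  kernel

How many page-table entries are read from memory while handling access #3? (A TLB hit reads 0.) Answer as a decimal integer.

Trace:
#0 VA=0x1012ADB (r,user):
  L0: frame=0x3B idx=8 entry=0x3D007 [P=1 RW=1 US=1 PS=0]
  L1: frame=0x3D idx=18 entry=0x3F007 [P=1 RW=1 US=1 PS=0]
  ⇒ phys 0x3FADB  [2 reads]
#1 VA=0x201D5DC (w,user):
  L0: frame=0x3B idx=16 entry=0x43007 [P=1 RW=1 US=1 PS=0]
  L1: frame=0x43 idx=29 entry=0x47007 [P=1 RW=1 US=1 PS=0]
  ⇒ phys 0x475DC  [2 reads]
#2 VA=0x2C02403 (w,user):
  L0: frame=0x3B idx=22 entry=0x48007 [P=1 RW=1 US=1 PS=0]
  L1: frame=0x48 idx=2 entry=0x4C007 [P=1 RW=1 US=1 PS=0]
  ⇒ phys 0x4C403  [2 reads]
#3 VA=0x281309F (w,kernel):
  L0: frame=0x3B idx=20 entry=0x4E007 [P=1 RW=1 US=1 PS=0]
  L1: frame=0x4E idx=19 entry=0x50007 [P=1 RW=1 US=1 PS=0]
  ⇒ phys 0x5009F  [2 reads]

Entries read for #3: 2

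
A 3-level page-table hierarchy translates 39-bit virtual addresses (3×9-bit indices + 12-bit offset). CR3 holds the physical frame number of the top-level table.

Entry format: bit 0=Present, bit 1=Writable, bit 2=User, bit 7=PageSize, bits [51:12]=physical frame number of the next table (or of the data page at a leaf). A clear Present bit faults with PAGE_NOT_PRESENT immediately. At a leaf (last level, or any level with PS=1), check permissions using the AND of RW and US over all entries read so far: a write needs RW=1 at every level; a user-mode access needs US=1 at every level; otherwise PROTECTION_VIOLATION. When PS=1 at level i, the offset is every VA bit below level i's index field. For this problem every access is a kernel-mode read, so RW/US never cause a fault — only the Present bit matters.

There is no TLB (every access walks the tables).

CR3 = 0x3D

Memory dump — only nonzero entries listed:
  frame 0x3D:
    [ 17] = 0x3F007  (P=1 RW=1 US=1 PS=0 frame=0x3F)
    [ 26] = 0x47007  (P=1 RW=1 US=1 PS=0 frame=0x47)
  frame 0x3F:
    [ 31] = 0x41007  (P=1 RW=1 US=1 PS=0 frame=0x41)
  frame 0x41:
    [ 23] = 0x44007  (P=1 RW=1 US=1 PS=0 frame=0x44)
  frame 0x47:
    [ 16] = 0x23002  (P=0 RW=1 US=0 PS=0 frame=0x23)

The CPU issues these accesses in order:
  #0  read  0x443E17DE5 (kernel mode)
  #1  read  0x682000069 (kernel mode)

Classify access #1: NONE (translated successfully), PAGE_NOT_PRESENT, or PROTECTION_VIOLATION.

Per-access translation:
#0 VA=0x443E17DE5 (r,kernel):
  L0 @0x3D[17] → 0x3F007  P=1,RW=1,US=1,PS=0
  L1 @0x3F[31] → 0x41007  P=1,RW=1,US=1,PS=0
  L2 @0x41[23] → 0x44007  P=1,RW=1,US=1,PS=0
  → PA=0x44DE5  (3 entries read)
#1 VA=0x682000069 (r,kernel):
  L0 @0x3D[26] → 0x47007  P=1,RW=1,US=1,PS=0
  L1 @0x47[16] → 0x23002  P=0,RW=1,US=0,PS=0
  ⇒ fault: PAGE_NOT_PRESENT  — 2 lookups

Access #1 fault: PAGE_NOT_PRESENT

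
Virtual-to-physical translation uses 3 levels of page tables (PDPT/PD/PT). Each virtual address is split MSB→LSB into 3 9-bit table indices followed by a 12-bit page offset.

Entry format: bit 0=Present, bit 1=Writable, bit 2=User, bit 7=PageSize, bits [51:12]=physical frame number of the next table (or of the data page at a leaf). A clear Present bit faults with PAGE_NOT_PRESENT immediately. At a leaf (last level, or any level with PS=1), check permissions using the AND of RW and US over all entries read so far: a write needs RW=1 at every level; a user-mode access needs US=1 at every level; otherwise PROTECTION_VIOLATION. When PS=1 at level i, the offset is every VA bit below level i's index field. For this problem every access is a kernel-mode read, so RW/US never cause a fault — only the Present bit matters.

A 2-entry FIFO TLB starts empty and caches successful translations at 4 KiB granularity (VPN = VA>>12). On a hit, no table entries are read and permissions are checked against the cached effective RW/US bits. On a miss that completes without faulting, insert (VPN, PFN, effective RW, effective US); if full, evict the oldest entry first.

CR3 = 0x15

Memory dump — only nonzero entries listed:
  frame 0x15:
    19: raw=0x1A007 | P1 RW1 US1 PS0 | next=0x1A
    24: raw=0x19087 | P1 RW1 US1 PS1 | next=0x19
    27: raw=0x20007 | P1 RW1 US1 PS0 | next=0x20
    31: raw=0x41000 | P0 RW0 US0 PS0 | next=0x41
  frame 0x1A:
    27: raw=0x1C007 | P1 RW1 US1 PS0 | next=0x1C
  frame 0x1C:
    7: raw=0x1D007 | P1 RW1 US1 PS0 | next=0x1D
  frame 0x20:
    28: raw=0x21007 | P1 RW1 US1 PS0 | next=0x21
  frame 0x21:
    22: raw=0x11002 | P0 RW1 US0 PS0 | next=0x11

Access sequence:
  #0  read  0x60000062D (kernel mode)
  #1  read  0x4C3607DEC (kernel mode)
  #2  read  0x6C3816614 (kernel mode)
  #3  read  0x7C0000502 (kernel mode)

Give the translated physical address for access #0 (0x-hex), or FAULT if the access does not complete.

Per-access translation:
#0 VA=0x60000062D (r,kernel):
  lvl0: tbl 0x15, slot 24 ⇒ 0x19087 (P1/RW1/US1/PS1)
  ⇒ phys 0x1962D (huge @L0)  [1 reads]
#1 VA=0x4C3607DEC (r,kernel):
  lvl0: tbl 0x15, slot 19 ⇒ 0x1A007 (P1/RW1/US1/PS0)
  lvl1: tbl 0x1A, slot 27 ⇒ 0x1C007 (P1/RW1/US1/PS0)
  lvl2: tbl 0x1C, slot 7 ⇒ 0x1D007 (P1/RW1/US1/PS0)
  ⇒ phys 0x1DDEC  [3 reads]
#2 VA=0x6C3816614 (r,kernel):
  lvl0: tbl 0x15, slot 27 ⇒ 0x20007 (P1/RW1/US1/PS0)
  lvl1: tbl 0x20, slot 28 ⇒ 0x21007 (P1/RW1/US1/PS0)
  lvl2: tbl 0x21, slot 22 ⇒ 0x11002 (P0/RW1/US0/PS0)
  ⇒ fault: PAGE_NOT_PRESENT  — 3 lookups
#3 VA=0x7C0000502 (r,kernel):
  lvl0: tbl 0x15, slot 31 ⇒ 0x41000 (P0/RW0/US0/PS0)
  ⇒ fault: PAGE_NOT_PRESENT  — 1 lookups

Access #0 PA: 0x1962D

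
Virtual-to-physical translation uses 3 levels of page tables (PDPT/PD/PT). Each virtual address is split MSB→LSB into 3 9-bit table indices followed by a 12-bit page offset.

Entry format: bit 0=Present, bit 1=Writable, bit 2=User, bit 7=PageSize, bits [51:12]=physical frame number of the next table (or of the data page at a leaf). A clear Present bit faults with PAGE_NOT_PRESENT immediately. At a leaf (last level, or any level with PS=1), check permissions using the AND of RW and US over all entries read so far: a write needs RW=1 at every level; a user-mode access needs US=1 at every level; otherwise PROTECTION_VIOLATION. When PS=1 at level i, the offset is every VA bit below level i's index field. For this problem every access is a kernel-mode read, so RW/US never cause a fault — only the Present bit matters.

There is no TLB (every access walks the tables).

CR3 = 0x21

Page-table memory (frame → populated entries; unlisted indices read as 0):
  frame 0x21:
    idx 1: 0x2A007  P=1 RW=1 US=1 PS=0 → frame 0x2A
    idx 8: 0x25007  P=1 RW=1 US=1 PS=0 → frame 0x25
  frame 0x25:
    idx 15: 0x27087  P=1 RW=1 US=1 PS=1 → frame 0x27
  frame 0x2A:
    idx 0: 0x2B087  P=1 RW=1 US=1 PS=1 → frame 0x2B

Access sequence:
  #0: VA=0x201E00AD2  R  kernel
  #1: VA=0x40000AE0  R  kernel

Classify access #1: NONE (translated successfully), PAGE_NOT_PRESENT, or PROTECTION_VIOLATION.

Trace:
#0 VA=0x201E00AD2 (r,kernel):
  L0 @0x21[8] → 0x25007  P=1,RW=1,US=1,PS=0
  L1 @0x25[15] → 0x27087  P=1,RW=1,US=1,PS=1
  → PA=0x27AD2 (huge @L1)  (2 entries read)
#1 VA=0x40000AE0 (r,kernel):
  L0 @0x21[1] → 0x2A007  P=1,RW=1,US=1,PS=0
  L1 @0x2A[0] → 0x2B087  P=1,RW=1,US=1,PS=1
  → PA=0x2BAE0 (huge @L1)  (2 entries read)

Access #1 fault: NONE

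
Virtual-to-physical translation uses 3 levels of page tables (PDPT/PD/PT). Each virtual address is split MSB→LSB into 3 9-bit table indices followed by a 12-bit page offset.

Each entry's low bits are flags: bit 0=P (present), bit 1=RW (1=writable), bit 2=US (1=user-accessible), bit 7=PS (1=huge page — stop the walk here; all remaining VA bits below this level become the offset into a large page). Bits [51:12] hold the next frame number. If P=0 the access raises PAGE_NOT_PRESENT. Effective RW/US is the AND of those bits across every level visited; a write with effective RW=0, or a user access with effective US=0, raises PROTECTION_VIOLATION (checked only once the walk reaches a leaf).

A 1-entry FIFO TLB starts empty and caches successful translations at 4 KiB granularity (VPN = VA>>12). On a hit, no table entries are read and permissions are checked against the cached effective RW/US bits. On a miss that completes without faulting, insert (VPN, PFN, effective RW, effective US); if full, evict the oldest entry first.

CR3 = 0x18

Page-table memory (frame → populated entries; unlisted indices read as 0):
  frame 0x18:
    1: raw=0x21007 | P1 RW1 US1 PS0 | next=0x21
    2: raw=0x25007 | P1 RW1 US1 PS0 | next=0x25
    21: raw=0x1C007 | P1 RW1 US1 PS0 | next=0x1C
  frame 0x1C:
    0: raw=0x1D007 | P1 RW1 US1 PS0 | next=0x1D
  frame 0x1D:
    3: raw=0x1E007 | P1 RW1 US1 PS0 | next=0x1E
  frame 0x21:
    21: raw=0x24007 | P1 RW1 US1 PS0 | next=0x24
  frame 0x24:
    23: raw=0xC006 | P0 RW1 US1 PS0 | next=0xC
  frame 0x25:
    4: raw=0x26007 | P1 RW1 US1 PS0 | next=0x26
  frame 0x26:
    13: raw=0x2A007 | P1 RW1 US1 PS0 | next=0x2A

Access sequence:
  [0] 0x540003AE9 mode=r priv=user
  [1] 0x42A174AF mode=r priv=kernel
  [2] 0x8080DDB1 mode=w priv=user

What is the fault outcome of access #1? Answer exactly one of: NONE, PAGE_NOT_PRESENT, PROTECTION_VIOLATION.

Walk each access:
#0 VA=0x540003AE9 (r,user):
  L0 @0x18[21] → 0x1C007  P=1,RW=1,US=1,PS=0
  L1 @0x1C[0] → 0x1D007  P=1,RW=1,US=1,PS=0
  L2 @0x1D[3] → 0x1E007  P=1,RW=1,US=1,PS=0
  ⇒ phys 0x1EAE9  [3 reads]
#1 VA=0x42A174AF (r,kernel):
  L0 @0x18[1] → 0x21007  P=1,RW=1,US=1,PS=0
  L1 @0x21[21] → 0x24007  P=1,RW=1,US=1,PS=0
  L2 @0x24[23] → 0xC006  P=0,RW=1,US=1,PS=0
  ✗ PAGE_NOT_PRESENT  [3 reads]
#2 VA=0x8080DDB1 (w,user):
  L0 @0x18[2] → 0x25007  P=1,RW=1,US=1,PS=0
  L1 @0x25[4] → 0x26007  P=1,RW=1,US=1,PS=0
  L2 @0x26[13] → 0x2A007  P=1,RW=1,US=1,PS=0
  ⇒ phys 0x2ADB1  [3 reads]

Access #1 fault: PAGE_NOT_PRESENT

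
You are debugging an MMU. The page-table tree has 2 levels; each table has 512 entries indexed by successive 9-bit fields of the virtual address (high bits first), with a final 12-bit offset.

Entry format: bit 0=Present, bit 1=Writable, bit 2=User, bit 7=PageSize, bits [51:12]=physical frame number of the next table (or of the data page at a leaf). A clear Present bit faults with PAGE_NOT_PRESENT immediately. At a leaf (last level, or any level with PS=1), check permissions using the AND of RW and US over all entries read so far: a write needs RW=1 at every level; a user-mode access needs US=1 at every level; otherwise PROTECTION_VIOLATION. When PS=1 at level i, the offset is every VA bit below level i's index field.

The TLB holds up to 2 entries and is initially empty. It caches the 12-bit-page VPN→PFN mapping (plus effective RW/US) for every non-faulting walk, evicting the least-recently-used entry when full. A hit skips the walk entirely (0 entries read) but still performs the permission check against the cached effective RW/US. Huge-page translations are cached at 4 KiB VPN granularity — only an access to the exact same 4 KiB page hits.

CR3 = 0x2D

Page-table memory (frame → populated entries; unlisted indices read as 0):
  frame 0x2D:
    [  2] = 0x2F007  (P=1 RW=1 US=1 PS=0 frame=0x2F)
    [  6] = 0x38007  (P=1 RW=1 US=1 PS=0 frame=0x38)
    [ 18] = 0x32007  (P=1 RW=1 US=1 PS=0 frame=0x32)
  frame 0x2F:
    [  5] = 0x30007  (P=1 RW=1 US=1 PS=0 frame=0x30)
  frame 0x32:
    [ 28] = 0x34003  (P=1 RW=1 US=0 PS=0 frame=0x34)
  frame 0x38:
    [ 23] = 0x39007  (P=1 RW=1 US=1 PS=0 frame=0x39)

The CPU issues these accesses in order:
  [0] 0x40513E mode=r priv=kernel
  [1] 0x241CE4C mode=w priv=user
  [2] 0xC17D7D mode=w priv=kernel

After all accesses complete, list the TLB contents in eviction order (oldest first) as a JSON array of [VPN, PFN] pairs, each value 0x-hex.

Walk each access:
#0 VA=0x40513E (r,kernel):
  L0 @0x2D[2] → 0x2F007  P=1,RW=1,US=1,PS=0
  L1 @0x2F[5] → 0x30007  P=1,RW=1,US=1,PS=0
  ✓ 0x3013E  — 2 lookups
#1 VA=0x241CE4C (w,user):
  L0 @0x2D[18] → 0x32007  P=1,RW=1,US=1,PS=0
  L1 @0x32[28] → 0x34003  P=1,RW=1,US=0,PS=0
  → PROTECTION_VIOLATION  (2 entries read)
#2 VA=0xC17D7D (w,kernel):
  L0 @0x2D[6] → 0x38007  P=1,RW=1,US=1,PS=0
  L1 @0x38[23] → 0x39007  P=1,RW=1,US=1,PS=0
  ✓ 0x39D7D  — 2 lookups

TLB: [["0x405", "0x30"], ["0xC17", "0x39"]]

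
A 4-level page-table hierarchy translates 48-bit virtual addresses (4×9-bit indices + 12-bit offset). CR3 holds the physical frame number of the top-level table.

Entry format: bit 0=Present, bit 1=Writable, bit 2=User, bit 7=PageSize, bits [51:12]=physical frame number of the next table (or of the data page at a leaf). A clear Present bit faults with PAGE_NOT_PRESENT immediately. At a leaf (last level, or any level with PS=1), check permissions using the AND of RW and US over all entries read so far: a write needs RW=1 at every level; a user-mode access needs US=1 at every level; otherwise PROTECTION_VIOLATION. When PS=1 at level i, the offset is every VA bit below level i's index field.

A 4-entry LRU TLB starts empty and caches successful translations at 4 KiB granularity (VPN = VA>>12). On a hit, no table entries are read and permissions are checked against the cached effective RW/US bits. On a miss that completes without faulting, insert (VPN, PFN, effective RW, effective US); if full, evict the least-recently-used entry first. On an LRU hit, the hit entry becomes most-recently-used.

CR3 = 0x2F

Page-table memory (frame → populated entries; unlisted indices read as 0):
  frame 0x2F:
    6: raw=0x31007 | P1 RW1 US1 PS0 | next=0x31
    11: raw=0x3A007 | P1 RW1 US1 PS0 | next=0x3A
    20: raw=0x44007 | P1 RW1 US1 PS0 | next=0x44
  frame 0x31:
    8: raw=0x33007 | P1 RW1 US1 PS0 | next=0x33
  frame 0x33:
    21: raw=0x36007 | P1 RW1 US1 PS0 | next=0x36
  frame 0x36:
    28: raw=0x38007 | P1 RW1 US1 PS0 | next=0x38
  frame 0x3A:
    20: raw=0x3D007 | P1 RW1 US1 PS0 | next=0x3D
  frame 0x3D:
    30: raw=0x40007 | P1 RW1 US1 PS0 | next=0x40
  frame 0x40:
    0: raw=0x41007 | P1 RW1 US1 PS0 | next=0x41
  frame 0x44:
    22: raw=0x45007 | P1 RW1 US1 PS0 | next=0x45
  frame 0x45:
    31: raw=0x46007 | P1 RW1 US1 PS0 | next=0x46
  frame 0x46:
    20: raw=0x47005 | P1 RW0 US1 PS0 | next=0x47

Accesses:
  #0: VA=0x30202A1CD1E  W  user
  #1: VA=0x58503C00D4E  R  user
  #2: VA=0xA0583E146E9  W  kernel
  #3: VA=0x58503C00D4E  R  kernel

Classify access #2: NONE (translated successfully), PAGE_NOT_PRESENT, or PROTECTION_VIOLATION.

Per-access translation:
#0 VA=0x30202A1CD1E (w,user):
  L0 @0x2F[6] → 0x31007  P=1,RW=1,US=1,PS=0
  L1 @0x31[8] → 0x33007  P=1,RW=1,US=1,PS=0
  L2 @0x33[21] → 0x36007  P=1,RW=1,US=1,PS=0
  L3 @0x36[28] → 0x38007  P=1,RW=1,US=1,PS=0
  → PA=0x38D1E  (4 entries read)
#1 VA=0x58503C00D4E (r,user):
  L0 @0x2F[11] → 0x3A007  P=1,RW=1,US=1,PS=0
  L1 @0x3A[20] → 0x3D007  P=1,RW=1,US=1,PS=0
  L2 @0x3D[30] → 0x40007  P=1,RW=1,US=1,PS=0
  L3 @0x40[0] → 0x41007  P=1,RW=1,US=1,PS=0
  → PA=0x41D4E  (4 entries read)
#2 VA=0xA0583E146E9 (w,kernel):
  L0 @0x2F[20] → 0x44007  P=1,RW=1,US=1,PS=0
  L1 @0x44[22] → 0x45007  P=1,RW=1,US=1,PS=0
  L2 @0x45[31] → 0x46007  P=1,RW=1,US=1,PS=0
  L3 @0x46[20] → 0x47005  P=1,RW=0,US=1,PS=0
  ✗ PROTECTION_VIOLATION  [4 reads]
#3 VA=0x58503C00D4E (r,kernel):
  TLB hit vpn=0x58503C00 → PA=0x41D4E

Access #2 fault: PROTECTION_VIOLATION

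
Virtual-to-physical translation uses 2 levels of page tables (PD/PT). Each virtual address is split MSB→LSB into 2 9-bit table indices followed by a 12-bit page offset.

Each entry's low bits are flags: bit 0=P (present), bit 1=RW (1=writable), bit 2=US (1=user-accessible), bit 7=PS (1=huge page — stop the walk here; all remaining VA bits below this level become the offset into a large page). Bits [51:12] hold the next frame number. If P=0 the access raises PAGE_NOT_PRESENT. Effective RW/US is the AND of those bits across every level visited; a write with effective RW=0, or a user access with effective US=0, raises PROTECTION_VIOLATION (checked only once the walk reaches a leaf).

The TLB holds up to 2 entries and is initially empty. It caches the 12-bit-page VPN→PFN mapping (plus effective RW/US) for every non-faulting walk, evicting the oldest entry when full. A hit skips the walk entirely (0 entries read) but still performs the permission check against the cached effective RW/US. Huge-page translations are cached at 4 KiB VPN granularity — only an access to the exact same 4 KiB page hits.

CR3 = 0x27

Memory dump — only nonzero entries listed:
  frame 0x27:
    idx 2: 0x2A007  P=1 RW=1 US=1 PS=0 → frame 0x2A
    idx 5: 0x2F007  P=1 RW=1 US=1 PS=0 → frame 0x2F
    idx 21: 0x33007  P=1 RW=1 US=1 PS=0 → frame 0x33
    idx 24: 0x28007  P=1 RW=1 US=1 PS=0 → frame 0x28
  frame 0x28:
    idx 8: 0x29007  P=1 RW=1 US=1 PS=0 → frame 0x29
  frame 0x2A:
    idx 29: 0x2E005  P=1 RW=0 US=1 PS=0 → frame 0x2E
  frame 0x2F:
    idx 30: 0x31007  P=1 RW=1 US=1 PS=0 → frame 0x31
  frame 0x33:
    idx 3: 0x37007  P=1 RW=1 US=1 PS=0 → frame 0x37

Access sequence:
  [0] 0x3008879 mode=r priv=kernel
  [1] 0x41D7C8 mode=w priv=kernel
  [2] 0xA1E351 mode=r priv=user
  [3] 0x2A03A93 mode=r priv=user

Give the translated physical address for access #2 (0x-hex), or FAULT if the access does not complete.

Trace:
#0 VA=0x3008879 (r,kernel):
  [0] read 0x27 idx=24: raw=0x28007 flags P=1 W=1 U=1 S=0
  [1] read 0x28 idx=8: raw=0x29007 flags P=1 W=1 U=1 S=0
  ✓ 0x29879  — 2 lookups
#1 VA=0x41D7C8 (w,kernel):
  [0] read 0x27 idx=2: raw=0x2A007 flags P=1 W=1 U=1 S=0
  [1] read 0x2A idx=29: raw=0x2E005 flags P=1 W=0 U=1 S=0
  ⇒ fault: PROTECTION_VIOLATION  — 2 lookups
#2 VA=0xA1E351 (r,user):
  [0] read 0x27 idx=5: raw=0x2F007 flags P=1 W=1 U=1 S=0
  [1] read 0x2F idx=30: raw=0x31007 flags P=1 W=1 U=1 S=0
  ✓ 0x31351  — 2 lookups
#3 VA=0x2A03A93 (r,user):
  [0] read 0x27 idx=21: raw=0x33007 flags P=1 W=1 U=1 S=0
  [1] read 0x33 idx=3: raw=0x37007 flags P=1 W=1 U=1 S=0
  ✓ 0x37A93  — 2 lookups

Access #2 PA: 0x31351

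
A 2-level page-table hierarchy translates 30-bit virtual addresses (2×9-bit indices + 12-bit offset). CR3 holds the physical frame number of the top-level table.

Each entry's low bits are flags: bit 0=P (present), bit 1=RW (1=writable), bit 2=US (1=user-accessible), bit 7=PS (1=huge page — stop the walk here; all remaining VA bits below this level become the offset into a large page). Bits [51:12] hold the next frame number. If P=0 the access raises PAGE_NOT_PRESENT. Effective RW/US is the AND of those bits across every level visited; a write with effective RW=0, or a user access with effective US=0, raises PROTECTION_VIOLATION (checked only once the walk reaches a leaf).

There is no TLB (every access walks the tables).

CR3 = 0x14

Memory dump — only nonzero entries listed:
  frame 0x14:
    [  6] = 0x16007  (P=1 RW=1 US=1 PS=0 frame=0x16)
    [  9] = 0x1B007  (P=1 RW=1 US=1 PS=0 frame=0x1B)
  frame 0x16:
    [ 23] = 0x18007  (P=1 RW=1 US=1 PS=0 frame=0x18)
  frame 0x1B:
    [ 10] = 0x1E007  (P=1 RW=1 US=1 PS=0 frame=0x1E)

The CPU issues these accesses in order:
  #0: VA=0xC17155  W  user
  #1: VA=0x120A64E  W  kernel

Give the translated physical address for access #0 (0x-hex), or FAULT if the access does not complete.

Walk each access:
#0 VA=0xC17155 (w,user):
  [0] read 0x14 idx=6: raw=0x16007 flags P=1 W=1 U=1 S=0
  [1] read 0x16 idx=23: raw=0x18007 flags P=1 W=1 U=1 S=0
  ✓ 0x18155  — 2 lookups
#1 VA=0x120A64E (w,kernel):
  [0] read 0x14 idx=9: raw=0x1B007 flags P=1 W=1 U=1 S=0
  [1] read 0x1B idx=10: raw=0x1E007 flags P=1 W=1 U=1 S=0
  ✓ 0x1E64E  — 2 lookups

Access #0 PA: 0x18155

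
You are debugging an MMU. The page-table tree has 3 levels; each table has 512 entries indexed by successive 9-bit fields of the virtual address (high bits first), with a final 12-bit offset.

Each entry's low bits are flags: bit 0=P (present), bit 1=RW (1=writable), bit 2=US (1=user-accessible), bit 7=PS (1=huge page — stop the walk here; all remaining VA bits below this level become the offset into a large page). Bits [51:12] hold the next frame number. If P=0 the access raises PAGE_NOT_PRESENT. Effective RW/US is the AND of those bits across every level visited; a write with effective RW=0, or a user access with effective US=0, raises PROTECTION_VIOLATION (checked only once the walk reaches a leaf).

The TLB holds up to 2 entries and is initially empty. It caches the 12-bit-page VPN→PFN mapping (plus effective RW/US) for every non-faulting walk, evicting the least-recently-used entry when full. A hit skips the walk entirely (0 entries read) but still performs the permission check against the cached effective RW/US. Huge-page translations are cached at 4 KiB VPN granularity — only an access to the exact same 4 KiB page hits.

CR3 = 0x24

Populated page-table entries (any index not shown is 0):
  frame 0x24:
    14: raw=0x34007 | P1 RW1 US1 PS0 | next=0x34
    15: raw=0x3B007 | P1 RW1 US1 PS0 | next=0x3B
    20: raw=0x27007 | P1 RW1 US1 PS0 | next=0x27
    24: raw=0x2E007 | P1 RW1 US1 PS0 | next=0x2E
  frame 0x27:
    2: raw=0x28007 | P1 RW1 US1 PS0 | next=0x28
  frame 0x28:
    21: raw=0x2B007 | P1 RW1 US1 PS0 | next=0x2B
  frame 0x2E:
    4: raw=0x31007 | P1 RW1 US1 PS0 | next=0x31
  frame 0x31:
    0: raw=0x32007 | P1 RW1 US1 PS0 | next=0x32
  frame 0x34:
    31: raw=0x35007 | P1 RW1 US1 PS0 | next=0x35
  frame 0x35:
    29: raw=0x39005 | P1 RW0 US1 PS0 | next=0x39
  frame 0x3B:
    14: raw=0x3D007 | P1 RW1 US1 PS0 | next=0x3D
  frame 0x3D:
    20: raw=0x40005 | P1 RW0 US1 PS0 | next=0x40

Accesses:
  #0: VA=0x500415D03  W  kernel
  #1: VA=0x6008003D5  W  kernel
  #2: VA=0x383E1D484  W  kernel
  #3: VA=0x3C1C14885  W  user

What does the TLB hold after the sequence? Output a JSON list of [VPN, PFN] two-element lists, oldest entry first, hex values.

Walk each access:
#0 VA=0x500415D03 (w,kernel):
  lvl0: tbl 0x24, slot 20 ⇒ 0x27007 (P1/RW1/US1/PS0)
  lvl1: tbl 0x27, slot 2 ⇒ 0x28007 (P1/RW1/US1/PS0)
  lvl2: tbl 0x28, slot 21 ⇒ 0x2B007 (P1/RW1/US1/PS0)
  ⇒ phys 0x2BD03  [3 reads]
#1 VA=0x6008003D5 (w,kernel):
  lvl0: tbl 0x24, slot 24 ⇒ 0x2E007 (P1/RW1/US1/PS0)
  lvl1: tbl 0x2E, slot 4 ⇒ 0x31007 (P1/RW1/US1/PS0)
  lvl2: tbl 0x31, slot 0 ⇒ 0x32007 (P1/RW1/US1/PS0)
  ⇒ phys 0x323D5  [3 reads]
#2 VA=0x383E1D484 (w,kernel):
  lvl0: tbl 0x24, slot 14 ⇒ 0x34007 (P1/RW1/US1/PS0)
  lvl1: tbl 0x34, slot 31 ⇒ 0x35007 (P1/RW1/US1/PS0)
  lvl2: tbl 0x35, slot 29 ⇒ 0x39005 (P1/RW0/US1/PS0)
  → PROTECTION_VIOLATION  (3 entries read)
#3 VA=0x3C1C14885 (w,user):
  lvl0: tbl 0x24, slot 15 ⇒ 0x3B007 (P1/RW1/US1/PS0)
  lvl1: tbl 0x3B, slot 14 ⇒ 0x3D007 (P1/RW1/US1/PS0)
  lvl2: tbl 0x3D, slot 20 ⇒ 0x40005 (P1/RW0/US1/PS0)
  → PROTECTION_VIOLATION  (3 entries read)

TLB: [["0x500415", "0x2B"], ["0x600800", "0x32"]]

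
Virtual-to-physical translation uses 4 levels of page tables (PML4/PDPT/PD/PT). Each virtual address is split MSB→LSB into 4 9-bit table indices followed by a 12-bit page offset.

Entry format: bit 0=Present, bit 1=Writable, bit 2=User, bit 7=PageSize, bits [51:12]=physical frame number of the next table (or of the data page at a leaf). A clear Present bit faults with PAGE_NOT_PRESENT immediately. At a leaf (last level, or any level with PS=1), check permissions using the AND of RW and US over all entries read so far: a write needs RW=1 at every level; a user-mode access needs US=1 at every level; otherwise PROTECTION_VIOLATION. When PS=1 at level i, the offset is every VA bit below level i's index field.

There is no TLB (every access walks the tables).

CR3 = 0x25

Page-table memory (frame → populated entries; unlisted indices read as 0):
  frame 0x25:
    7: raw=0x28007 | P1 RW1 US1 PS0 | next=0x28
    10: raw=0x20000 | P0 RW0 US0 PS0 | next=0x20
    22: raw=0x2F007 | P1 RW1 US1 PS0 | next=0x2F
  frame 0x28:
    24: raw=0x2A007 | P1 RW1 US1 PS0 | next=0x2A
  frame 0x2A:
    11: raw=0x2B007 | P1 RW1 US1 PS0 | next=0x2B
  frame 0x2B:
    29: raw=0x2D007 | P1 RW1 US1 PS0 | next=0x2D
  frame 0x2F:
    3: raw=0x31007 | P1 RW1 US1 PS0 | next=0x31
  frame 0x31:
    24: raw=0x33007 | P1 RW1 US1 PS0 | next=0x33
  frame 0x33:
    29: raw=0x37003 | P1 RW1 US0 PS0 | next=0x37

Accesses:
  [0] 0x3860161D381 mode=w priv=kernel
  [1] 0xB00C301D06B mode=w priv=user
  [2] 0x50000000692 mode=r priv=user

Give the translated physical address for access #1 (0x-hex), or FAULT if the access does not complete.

Walk each access:
#0 VA=0x3860161D381 (w,kernel):
  L0 @0x25[7] → 0x28007  P=1,RW=1,US=1,PS=0
  L1 @0x28[24] → 0x2A007  P=1,RW=1,US=1,PS=0
  L2 @0x2A[11] → 0x2B007  P=1,RW=1,US=1,PS=0
  L3 @0x2B[29] → 0x2D007  P=1,RW=1,US=1,PS=0
  ⇒ phys 0x2D381  [4 reads]
#1 VA=0xB00C301D06B (w,user):
  L0 @0x25[22] → 0x2F007  P=1,RW=1,US=1,PS=0
  L1 @0x2F[3] → 0x31007  P=1,RW=1,US=1,PS=0
  L2 @0x31[24] → 0x33007  P=1,RW=1,US=1,PS=0
  L3 @0x33[29] → 0x37003  P=1,RW=1,US=0,PS=0
  ⇒ fault: PROTECTION_VIOLATION  — 4 lookups
#2 VA=0x50000000692 (r,user):
  L0 @0x25[10] → 0x20000  P=0,RW=0,US=0,PS=0
  ⇒ fault: PAGE_NOT_PRESENT  — 1 lookups

Access #1 PA: FAULT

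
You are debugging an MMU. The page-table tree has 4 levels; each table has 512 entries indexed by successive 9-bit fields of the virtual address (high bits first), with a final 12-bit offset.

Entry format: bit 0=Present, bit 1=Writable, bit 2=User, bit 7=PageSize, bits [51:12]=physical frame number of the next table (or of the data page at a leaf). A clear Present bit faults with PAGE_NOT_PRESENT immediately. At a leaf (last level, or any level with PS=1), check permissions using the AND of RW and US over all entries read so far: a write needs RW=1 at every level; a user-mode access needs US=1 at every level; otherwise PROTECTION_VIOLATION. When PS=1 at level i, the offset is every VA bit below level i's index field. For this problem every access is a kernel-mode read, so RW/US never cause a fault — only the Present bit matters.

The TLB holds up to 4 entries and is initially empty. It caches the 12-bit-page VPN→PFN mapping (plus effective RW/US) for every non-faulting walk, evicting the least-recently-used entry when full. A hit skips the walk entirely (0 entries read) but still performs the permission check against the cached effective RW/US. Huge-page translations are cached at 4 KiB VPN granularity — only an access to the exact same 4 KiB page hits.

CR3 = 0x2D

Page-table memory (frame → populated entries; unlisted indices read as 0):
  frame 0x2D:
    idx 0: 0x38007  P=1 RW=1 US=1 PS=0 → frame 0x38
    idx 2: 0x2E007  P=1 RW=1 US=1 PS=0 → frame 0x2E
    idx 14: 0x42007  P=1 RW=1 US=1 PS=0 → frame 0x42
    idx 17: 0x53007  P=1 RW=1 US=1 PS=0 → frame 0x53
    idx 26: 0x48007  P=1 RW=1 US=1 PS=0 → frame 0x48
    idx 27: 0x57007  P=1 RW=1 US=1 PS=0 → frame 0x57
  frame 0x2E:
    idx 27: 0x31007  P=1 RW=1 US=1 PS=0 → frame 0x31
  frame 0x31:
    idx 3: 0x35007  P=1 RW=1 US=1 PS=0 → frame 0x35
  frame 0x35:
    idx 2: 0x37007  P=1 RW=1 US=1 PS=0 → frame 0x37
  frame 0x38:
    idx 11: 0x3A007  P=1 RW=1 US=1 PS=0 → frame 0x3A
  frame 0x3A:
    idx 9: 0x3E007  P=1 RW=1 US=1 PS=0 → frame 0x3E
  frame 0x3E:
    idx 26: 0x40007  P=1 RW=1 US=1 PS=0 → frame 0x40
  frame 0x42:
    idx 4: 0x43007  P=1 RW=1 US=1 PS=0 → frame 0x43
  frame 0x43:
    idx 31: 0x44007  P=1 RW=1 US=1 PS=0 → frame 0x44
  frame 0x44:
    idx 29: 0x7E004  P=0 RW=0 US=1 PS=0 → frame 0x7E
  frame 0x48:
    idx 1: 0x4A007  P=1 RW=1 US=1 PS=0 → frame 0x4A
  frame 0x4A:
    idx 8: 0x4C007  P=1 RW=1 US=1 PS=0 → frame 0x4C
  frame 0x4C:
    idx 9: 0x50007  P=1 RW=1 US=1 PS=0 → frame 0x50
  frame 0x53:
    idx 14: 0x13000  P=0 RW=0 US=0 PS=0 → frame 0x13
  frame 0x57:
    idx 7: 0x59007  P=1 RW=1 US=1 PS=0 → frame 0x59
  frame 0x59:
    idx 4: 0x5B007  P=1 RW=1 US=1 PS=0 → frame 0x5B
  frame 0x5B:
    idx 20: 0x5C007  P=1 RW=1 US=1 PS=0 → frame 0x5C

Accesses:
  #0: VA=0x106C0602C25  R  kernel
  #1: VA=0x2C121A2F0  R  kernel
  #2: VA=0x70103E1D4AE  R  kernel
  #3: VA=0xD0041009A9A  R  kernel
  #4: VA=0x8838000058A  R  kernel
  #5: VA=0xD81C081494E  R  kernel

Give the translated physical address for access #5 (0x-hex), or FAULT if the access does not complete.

Per-access translation:
#0 VA=0x106C0602C25 (r,kernel):
  L0: frame=0x2D idx=2 entry=0x2E007 [P=1 RW=1 US=1 PS=0]
  L1: frame=0x2E idx=27 entry=0x31007 [P=1 RW=1 US=1 PS=0]
  L2: frame=0x31 idx=3 entry=0x35007 [P=1 RW=1 US=1 PS=0]
  L3: frame=0x35 idx=2 entry=0x37007 [P=1 RW=1 US=1 PS=0]
  → PA=0x37C25  (4 entries read)
#1 VA=0x2C121A2F0 (r,kernel):
  L0: frame=0x2D idx=0 entry=0x38007 [P=1 RW=1 US=1 PS=0]
  L1: frame=0x38 idx=11 entry=0x3A007 [P=1 RW=1 US=1 PS=0]
  L2: frame=0x3A idx=9 entry=0x3E007 [P=1 RW=1 US=1 PS=0]
  L3: frame=0x3E idx=26 entry=0x40007 [P=1 RW=1 US=1 PS=0]
  → PA=0x402F0  (4 entries read)
#2 VA=0x70103E1D4AE (r,kernel):
  L0: frame=0x2D idx=14 entry=0x42007 [P=1 RW=1 US=1 PS=0]
  L1: frame=0x42 idx=4 entry=0x43007 [P=1 RW=1 US=1 PS=0]
  L2: frame=0x43 idx=31 entry=0x44007 [P=1 RW=1 US=1 PS=0]
  L3: frame=0x44 idx=29 entry=0x7E004 [P=0 RW=0 US=1 PS=0]
  ⇒ fault: PAGE_NOT_PRESENT  — 4 lookups
#3 VA=0xD0041009A9A (r,kernel):
  L0: frame=0x2D idx=26 entry=0x48007 [P=1 RW=1 US=1 PS=0]
  L1: frame=0x48 idx=1 entry=0x4A007 [P=1 RW=1 US=1 PS=0]
  L2: frame=0x4A idx=8 entry=0x4C007 [P=1 RW=1 US=1 PS=0]
  L3: frame=0x4C idx=9 entry=0x50007 [P=1 RW=1 US=1 PS=0]
  → PA=0x50A9A  (4 entries read)
#4 VA=0x8838000058A (r,kernel):
  L0: frame=0x2D idx=17 entry=0x53007 [P=1 RW=1 US=1 PS=0]
  L1: frame=0x53 idx=14 entry=0x13000 [P=0 RW=0 US=0 PS=0]
  ⇒ fault: PAGE_NOT_PRESENT  — 2 lookups
#5 VA=0xD81C081494E (r,kernel):
  L0: frame=0x2D idx=27 entry=0x57007 [P=1 RW=1 US=1 PS=0]
  L1: frame=0x57 idx=7 entry=0x59007 [P=1 RW=1 US=1 PS=0]
  L2: frame=0x59 idx=4 entry=0x5B007 [P=1 RW=1 US=1 PS=0]
  L3: frame=0x5B idx=20 entry=0x5C007 [P=1 RW=1 US=1 PS=0]
  → PA=0x5C94E  (4 entries read)

Access #5 PA: 0x5C94E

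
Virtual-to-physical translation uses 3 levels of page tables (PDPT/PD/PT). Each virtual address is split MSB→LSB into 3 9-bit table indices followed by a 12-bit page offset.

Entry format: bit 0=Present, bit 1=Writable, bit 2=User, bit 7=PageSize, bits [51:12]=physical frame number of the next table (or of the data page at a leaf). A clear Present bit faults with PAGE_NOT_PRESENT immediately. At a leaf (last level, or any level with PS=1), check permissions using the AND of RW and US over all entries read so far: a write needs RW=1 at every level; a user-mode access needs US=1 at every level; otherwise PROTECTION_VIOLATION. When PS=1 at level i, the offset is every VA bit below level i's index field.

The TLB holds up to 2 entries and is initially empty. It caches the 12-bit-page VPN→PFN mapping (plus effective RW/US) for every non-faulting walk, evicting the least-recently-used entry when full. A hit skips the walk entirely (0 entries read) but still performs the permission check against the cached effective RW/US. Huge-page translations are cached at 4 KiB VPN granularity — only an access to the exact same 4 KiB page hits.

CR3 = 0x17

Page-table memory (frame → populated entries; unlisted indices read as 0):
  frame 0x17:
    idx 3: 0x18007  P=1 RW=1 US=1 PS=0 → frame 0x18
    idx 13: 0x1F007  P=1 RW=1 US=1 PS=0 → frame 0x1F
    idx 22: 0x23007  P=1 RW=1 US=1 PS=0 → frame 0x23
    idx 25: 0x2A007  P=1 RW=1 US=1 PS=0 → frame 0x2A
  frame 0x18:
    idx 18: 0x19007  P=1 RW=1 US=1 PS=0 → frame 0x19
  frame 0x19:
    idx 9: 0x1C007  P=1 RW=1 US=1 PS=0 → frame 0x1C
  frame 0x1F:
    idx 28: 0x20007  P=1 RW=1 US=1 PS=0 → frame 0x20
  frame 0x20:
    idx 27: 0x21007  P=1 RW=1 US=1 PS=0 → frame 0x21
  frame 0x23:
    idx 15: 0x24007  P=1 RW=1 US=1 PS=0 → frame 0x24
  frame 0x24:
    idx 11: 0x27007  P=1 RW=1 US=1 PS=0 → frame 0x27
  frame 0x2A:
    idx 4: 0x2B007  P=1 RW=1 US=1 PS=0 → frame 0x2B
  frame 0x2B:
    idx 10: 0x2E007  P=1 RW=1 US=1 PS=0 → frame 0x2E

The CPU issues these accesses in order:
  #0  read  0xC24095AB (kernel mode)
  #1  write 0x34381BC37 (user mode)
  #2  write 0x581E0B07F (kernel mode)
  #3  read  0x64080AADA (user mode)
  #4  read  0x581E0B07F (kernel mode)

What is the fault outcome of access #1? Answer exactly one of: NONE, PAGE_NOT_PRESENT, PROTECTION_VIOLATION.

Walk each access:
#0 VA=0xC24095AB (r,kernel):
  [0] read 0x17 idx=3: raw=0x18007 flags P=1 W=1 U=1 S=0
  [1] read 0x18 idx=18: raw=0x19007 flags P=1 W=1 U=1 S=0
  [2] read 0x19 idx=9: raw=0x1C007 flags P=1 W=1 U=1 S=0
  ⇒ phys 0x1C5AB  [3 reads]
#1 VA=0x34381BC37 (w,user):
  [0] read 0x17 idx=13: raw=0x1F007 flags P=1 W=1 U=1 S=0
  [1] read 0x1F idx=28: raw=0x20007 flags P=1 W=1 U=1 S=0
  [2] read 0x20 idx=27: raw=0x21007 flags P=1 W=1 U=1 S=0
  ⇒ phys 0x21C37  [3 reads]
#2 VA=0x581E0B07F (w,kernel):
  [0] read 0x17 idx=22: raw=0x23007 flags P=1 W=1 U=1 S=0
  [1] read 0x23 idx=15: raw=0x24007 flags P=1 W=1 U=1 S=0
  [2] read 0x24 idx=11: raw=0x27007 flags P=1 W=1 U=1 S=0
  ⇒ phys 0x2707F  [3 reads]
#3 VA=0x64080AADA (r,user):
  [0] read 0x17 idx=25: raw=0x2A007 flags P=1 W=1 U=1 S=0
  [1] read 0x2A idx=4: raw=0x2B007 flags P=1 W=1 U=1 S=0
  [2] read 0x2B idx=10: raw=0x2E007 flags P=1 W=1 U=1 S=0
  ⇒ phys 0x2EADA  [3 reads]
#4 VA=0x581E0B07F (r,kernel):
  TLB hit vpn=0x581E0B → PA=0x2707F

Access #1 fault: NONE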